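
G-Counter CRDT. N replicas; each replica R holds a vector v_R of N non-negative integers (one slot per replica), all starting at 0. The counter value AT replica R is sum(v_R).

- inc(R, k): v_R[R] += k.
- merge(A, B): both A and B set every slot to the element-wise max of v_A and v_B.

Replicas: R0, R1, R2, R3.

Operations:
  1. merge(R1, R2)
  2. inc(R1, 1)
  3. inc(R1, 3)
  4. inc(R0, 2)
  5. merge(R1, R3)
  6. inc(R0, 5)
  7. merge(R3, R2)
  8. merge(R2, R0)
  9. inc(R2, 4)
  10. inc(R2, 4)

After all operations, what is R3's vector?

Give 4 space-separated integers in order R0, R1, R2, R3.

Op 1: merge R1<->R2 -> R1=(0,0,0,0) R2=(0,0,0,0)
Op 2: inc R1 by 1 -> R1=(0,1,0,0) value=1
Op 3: inc R1 by 3 -> R1=(0,4,0,0) value=4
Op 4: inc R0 by 2 -> R0=(2,0,0,0) value=2
Op 5: merge R1<->R3 -> R1=(0,4,0,0) R3=(0,4,0,0)
Op 6: inc R0 by 5 -> R0=(7,0,0,0) value=7
Op 7: merge R3<->R2 -> R3=(0,4,0,0) R2=(0,4,0,0)
Op 8: merge R2<->R0 -> R2=(7,4,0,0) R0=(7,4,0,0)
Op 9: inc R2 by 4 -> R2=(7,4,4,0) value=15
Op 10: inc R2 by 4 -> R2=(7,4,8,0) value=19

Answer: 0 4 0 0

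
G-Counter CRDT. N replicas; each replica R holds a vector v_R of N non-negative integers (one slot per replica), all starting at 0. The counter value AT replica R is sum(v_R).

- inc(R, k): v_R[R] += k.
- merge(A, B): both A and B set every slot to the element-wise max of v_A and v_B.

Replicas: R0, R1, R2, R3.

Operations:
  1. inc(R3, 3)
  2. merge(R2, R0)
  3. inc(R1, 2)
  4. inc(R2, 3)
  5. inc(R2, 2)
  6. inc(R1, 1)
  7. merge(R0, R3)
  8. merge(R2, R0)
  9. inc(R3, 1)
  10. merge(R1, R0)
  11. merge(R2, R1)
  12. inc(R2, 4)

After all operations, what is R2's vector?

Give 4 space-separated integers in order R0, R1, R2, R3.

Op 1: inc R3 by 3 -> R3=(0,0,0,3) value=3
Op 2: merge R2<->R0 -> R2=(0,0,0,0) R0=(0,0,0,0)
Op 3: inc R1 by 2 -> R1=(0,2,0,0) value=2
Op 4: inc R2 by 3 -> R2=(0,0,3,0) value=3
Op 5: inc R2 by 2 -> R2=(0,0,5,0) value=5
Op 6: inc R1 by 1 -> R1=(0,3,0,0) value=3
Op 7: merge R0<->R3 -> R0=(0,0,0,3) R3=(0,0,0,3)
Op 8: merge R2<->R0 -> R2=(0,0,5,3) R0=(0,0,5,3)
Op 9: inc R3 by 1 -> R3=(0,0,0,4) value=4
Op 10: merge R1<->R0 -> R1=(0,3,5,3) R0=(0,3,5,3)
Op 11: merge R2<->R1 -> R2=(0,3,5,3) R1=(0,3,5,3)
Op 12: inc R2 by 4 -> R2=(0,3,9,3) value=15

Answer: 0 3 9 3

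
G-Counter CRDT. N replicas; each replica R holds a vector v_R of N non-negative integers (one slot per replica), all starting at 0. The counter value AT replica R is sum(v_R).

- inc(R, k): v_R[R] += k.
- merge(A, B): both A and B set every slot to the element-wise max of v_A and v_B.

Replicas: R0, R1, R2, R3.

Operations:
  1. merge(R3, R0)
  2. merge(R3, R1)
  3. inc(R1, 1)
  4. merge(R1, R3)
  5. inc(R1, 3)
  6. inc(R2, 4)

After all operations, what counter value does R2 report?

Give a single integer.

Op 1: merge R3<->R0 -> R3=(0,0,0,0) R0=(0,0,0,0)
Op 2: merge R3<->R1 -> R3=(0,0,0,0) R1=(0,0,0,0)
Op 3: inc R1 by 1 -> R1=(0,1,0,0) value=1
Op 4: merge R1<->R3 -> R1=(0,1,0,0) R3=(0,1,0,0)
Op 5: inc R1 by 3 -> R1=(0,4,0,0) value=4
Op 6: inc R2 by 4 -> R2=(0,0,4,0) value=4

Answer: 4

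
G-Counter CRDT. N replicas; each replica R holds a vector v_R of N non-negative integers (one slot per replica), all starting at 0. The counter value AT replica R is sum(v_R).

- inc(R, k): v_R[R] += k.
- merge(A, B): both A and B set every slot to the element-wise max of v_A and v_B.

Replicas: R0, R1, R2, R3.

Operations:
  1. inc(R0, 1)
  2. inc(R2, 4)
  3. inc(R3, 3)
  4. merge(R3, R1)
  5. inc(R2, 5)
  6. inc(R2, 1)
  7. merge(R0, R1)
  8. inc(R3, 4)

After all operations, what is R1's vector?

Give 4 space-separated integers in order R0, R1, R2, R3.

Answer: 1 0 0 3

Derivation:
Op 1: inc R0 by 1 -> R0=(1,0,0,0) value=1
Op 2: inc R2 by 4 -> R2=(0,0,4,0) value=4
Op 3: inc R3 by 3 -> R3=(0,0,0,3) value=3
Op 4: merge R3<->R1 -> R3=(0,0,0,3) R1=(0,0,0,3)
Op 5: inc R2 by 5 -> R2=(0,0,9,0) value=9
Op 6: inc R2 by 1 -> R2=(0,0,10,0) value=10
Op 7: merge R0<->R1 -> R0=(1,0,0,3) R1=(1,0,0,3)
Op 8: inc R3 by 4 -> R3=(0,0,0,7) value=7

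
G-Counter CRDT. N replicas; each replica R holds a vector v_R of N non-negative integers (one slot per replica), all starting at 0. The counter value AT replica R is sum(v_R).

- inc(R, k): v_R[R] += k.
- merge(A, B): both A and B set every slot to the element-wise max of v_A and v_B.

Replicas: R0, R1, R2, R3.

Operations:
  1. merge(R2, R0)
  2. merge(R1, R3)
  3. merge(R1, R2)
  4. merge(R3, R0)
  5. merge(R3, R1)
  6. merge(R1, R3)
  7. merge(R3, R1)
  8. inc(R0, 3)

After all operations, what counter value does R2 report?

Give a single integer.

Op 1: merge R2<->R0 -> R2=(0,0,0,0) R0=(0,0,0,0)
Op 2: merge R1<->R3 -> R1=(0,0,0,0) R3=(0,0,0,0)
Op 3: merge R1<->R2 -> R1=(0,0,0,0) R2=(0,0,0,0)
Op 4: merge R3<->R0 -> R3=(0,0,0,0) R0=(0,0,0,0)
Op 5: merge R3<->R1 -> R3=(0,0,0,0) R1=(0,0,0,0)
Op 6: merge R1<->R3 -> R1=(0,0,0,0) R3=(0,0,0,0)
Op 7: merge R3<->R1 -> R3=(0,0,0,0) R1=(0,0,0,0)
Op 8: inc R0 by 3 -> R0=(3,0,0,0) value=3

Answer: 0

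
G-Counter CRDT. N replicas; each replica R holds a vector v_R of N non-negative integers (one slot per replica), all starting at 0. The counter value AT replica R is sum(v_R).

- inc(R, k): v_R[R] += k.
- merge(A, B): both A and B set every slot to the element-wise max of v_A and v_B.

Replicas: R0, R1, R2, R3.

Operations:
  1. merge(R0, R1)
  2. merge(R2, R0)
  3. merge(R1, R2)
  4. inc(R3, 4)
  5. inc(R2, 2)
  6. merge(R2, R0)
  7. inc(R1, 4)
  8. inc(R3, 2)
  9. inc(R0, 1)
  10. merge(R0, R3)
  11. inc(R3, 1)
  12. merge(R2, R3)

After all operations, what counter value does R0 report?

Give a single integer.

Answer: 9

Derivation:
Op 1: merge R0<->R1 -> R0=(0,0,0,0) R1=(0,0,0,0)
Op 2: merge R2<->R0 -> R2=(0,0,0,0) R0=(0,0,0,0)
Op 3: merge R1<->R2 -> R1=(0,0,0,0) R2=(0,0,0,0)
Op 4: inc R3 by 4 -> R3=(0,0,0,4) value=4
Op 5: inc R2 by 2 -> R2=(0,0,2,0) value=2
Op 6: merge R2<->R0 -> R2=(0,0,2,0) R0=(0,0,2,0)
Op 7: inc R1 by 4 -> R1=(0,4,0,0) value=4
Op 8: inc R3 by 2 -> R3=(0,0,0,6) value=6
Op 9: inc R0 by 1 -> R0=(1,0,2,0) value=3
Op 10: merge R0<->R3 -> R0=(1,0,2,6) R3=(1,0,2,6)
Op 11: inc R3 by 1 -> R3=(1,0,2,7) value=10
Op 12: merge R2<->R3 -> R2=(1,0,2,7) R3=(1,0,2,7)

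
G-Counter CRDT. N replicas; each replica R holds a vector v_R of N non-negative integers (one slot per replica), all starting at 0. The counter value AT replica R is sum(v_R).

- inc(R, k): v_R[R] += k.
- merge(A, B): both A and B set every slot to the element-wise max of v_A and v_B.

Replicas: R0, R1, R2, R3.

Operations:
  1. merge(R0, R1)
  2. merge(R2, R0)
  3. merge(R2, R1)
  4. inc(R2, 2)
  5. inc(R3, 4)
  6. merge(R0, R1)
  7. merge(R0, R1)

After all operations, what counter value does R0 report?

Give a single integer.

Op 1: merge R0<->R1 -> R0=(0,0,0,0) R1=(0,0,0,0)
Op 2: merge R2<->R0 -> R2=(0,0,0,0) R0=(0,0,0,0)
Op 3: merge R2<->R1 -> R2=(0,0,0,0) R1=(0,0,0,0)
Op 4: inc R2 by 2 -> R2=(0,0,2,0) value=2
Op 5: inc R3 by 4 -> R3=(0,0,0,4) value=4
Op 6: merge R0<->R1 -> R0=(0,0,0,0) R1=(0,0,0,0)
Op 7: merge R0<->R1 -> R0=(0,0,0,0) R1=(0,0,0,0)

Answer: 0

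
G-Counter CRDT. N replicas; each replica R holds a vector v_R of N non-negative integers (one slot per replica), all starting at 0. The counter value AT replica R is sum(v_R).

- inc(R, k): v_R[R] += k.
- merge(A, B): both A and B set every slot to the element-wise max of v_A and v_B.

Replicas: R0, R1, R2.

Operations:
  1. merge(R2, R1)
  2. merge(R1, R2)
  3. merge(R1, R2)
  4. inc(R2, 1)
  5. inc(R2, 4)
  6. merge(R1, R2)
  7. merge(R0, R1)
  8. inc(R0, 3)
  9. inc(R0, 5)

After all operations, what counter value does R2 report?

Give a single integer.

Answer: 5

Derivation:
Op 1: merge R2<->R1 -> R2=(0,0,0) R1=(0,0,0)
Op 2: merge R1<->R2 -> R1=(0,0,0) R2=(0,0,0)
Op 3: merge R1<->R2 -> R1=(0,0,0) R2=(0,0,0)
Op 4: inc R2 by 1 -> R2=(0,0,1) value=1
Op 5: inc R2 by 4 -> R2=(0,0,5) value=5
Op 6: merge R1<->R2 -> R1=(0,0,5) R2=(0,0,5)
Op 7: merge R0<->R1 -> R0=(0,0,5) R1=(0,0,5)
Op 8: inc R0 by 3 -> R0=(3,0,5) value=8
Op 9: inc R0 by 5 -> R0=(8,0,5) value=13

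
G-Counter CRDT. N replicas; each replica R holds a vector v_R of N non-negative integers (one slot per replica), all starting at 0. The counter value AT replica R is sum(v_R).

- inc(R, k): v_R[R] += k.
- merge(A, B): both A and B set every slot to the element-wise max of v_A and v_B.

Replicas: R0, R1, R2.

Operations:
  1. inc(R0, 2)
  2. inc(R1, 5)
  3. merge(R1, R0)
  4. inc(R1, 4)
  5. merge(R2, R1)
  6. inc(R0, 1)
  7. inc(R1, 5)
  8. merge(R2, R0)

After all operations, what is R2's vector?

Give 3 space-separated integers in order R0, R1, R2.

Op 1: inc R0 by 2 -> R0=(2,0,0) value=2
Op 2: inc R1 by 5 -> R1=(0,5,0) value=5
Op 3: merge R1<->R0 -> R1=(2,5,0) R0=(2,5,0)
Op 4: inc R1 by 4 -> R1=(2,9,0) value=11
Op 5: merge R2<->R1 -> R2=(2,9,0) R1=(2,9,0)
Op 6: inc R0 by 1 -> R0=(3,5,0) value=8
Op 7: inc R1 by 5 -> R1=(2,14,0) value=16
Op 8: merge R2<->R0 -> R2=(3,9,0) R0=(3,9,0)

Answer: 3 9 0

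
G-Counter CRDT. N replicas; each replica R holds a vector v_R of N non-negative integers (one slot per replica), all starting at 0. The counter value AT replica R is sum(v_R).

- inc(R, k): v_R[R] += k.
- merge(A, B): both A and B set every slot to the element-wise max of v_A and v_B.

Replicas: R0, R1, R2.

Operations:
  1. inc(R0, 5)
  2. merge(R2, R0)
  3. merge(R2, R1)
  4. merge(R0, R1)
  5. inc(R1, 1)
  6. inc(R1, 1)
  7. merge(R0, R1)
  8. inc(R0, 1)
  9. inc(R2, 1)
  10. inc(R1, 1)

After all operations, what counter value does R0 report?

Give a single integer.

Answer: 8

Derivation:
Op 1: inc R0 by 5 -> R0=(5,0,0) value=5
Op 2: merge R2<->R0 -> R2=(5,0,0) R0=(5,0,0)
Op 3: merge R2<->R1 -> R2=(5,0,0) R1=(5,0,0)
Op 4: merge R0<->R1 -> R0=(5,0,0) R1=(5,0,0)
Op 5: inc R1 by 1 -> R1=(5,1,0) value=6
Op 6: inc R1 by 1 -> R1=(5,2,0) value=7
Op 7: merge R0<->R1 -> R0=(5,2,0) R1=(5,2,0)
Op 8: inc R0 by 1 -> R0=(6,2,0) value=8
Op 9: inc R2 by 1 -> R2=(5,0,1) value=6
Op 10: inc R1 by 1 -> R1=(5,3,0) value=8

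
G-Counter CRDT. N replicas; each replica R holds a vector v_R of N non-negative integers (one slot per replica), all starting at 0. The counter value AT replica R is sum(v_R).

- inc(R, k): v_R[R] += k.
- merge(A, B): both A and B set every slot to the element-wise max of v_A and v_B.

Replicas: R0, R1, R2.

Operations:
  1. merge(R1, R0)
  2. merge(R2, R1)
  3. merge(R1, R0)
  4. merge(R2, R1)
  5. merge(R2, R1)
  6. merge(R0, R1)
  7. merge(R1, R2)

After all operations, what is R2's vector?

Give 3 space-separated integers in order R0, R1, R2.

Op 1: merge R1<->R0 -> R1=(0,0,0) R0=(0,0,0)
Op 2: merge R2<->R1 -> R2=(0,0,0) R1=(0,0,0)
Op 3: merge R1<->R0 -> R1=(0,0,0) R0=(0,0,0)
Op 4: merge R2<->R1 -> R2=(0,0,0) R1=(0,0,0)
Op 5: merge R2<->R1 -> R2=(0,0,0) R1=(0,0,0)
Op 6: merge R0<->R1 -> R0=(0,0,0) R1=(0,0,0)
Op 7: merge R1<->R2 -> R1=(0,0,0) R2=(0,0,0)

Answer: 0 0 0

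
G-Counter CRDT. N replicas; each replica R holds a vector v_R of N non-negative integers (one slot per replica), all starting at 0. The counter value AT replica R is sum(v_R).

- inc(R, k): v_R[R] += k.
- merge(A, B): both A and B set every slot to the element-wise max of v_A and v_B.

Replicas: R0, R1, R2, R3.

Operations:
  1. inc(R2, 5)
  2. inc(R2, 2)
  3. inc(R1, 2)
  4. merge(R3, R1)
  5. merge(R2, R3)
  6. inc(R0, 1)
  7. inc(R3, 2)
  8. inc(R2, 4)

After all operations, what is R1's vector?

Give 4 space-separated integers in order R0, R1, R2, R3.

Op 1: inc R2 by 5 -> R2=(0,0,5,0) value=5
Op 2: inc R2 by 2 -> R2=(0,0,7,0) value=7
Op 3: inc R1 by 2 -> R1=(0,2,0,0) value=2
Op 4: merge R3<->R1 -> R3=(0,2,0,0) R1=(0,2,0,0)
Op 5: merge R2<->R3 -> R2=(0,2,7,0) R3=(0,2,7,0)
Op 6: inc R0 by 1 -> R0=(1,0,0,0) value=1
Op 7: inc R3 by 2 -> R3=(0,2,7,2) value=11
Op 8: inc R2 by 4 -> R2=(0,2,11,0) value=13

Answer: 0 2 0 0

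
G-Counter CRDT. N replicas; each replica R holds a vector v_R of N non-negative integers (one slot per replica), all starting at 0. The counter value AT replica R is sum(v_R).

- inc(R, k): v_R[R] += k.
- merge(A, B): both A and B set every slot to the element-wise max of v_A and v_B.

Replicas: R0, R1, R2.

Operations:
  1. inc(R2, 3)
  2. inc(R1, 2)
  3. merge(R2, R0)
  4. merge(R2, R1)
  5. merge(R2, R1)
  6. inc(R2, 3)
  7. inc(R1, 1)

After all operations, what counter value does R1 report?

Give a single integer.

Op 1: inc R2 by 3 -> R2=(0,0,3) value=3
Op 2: inc R1 by 2 -> R1=(0,2,0) value=2
Op 3: merge R2<->R0 -> R2=(0,0,3) R0=(0,0,3)
Op 4: merge R2<->R1 -> R2=(0,2,3) R1=(0,2,3)
Op 5: merge R2<->R1 -> R2=(0,2,3) R1=(0,2,3)
Op 6: inc R2 by 3 -> R2=(0,2,6) value=8
Op 7: inc R1 by 1 -> R1=(0,3,3) value=6

Answer: 6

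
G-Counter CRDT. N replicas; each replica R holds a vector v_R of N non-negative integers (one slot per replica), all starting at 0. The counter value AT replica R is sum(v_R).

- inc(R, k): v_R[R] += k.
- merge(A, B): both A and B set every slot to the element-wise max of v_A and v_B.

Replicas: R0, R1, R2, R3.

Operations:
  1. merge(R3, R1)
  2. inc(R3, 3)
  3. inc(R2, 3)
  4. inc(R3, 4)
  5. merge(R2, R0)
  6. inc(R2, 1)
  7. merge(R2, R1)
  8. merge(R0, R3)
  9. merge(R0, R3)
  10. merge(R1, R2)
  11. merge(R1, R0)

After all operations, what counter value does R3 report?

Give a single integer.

Op 1: merge R3<->R1 -> R3=(0,0,0,0) R1=(0,0,0,0)
Op 2: inc R3 by 3 -> R3=(0,0,0,3) value=3
Op 3: inc R2 by 3 -> R2=(0,0,3,0) value=3
Op 4: inc R3 by 4 -> R3=(0,0,0,7) value=7
Op 5: merge R2<->R0 -> R2=(0,0,3,0) R0=(0,0,3,0)
Op 6: inc R2 by 1 -> R2=(0,0,4,0) value=4
Op 7: merge R2<->R1 -> R2=(0,0,4,0) R1=(0,0,4,0)
Op 8: merge R0<->R3 -> R0=(0,0,3,7) R3=(0,0,3,7)
Op 9: merge R0<->R3 -> R0=(0,0,3,7) R3=(0,0,3,7)
Op 10: merge R1<->R2 -> R1=(0,0,4,0) R2=(0,0,4,0)
Op 11: merge R1<->R0 -> R1=(0,0,4,7) R0=(0,0,4,7)

Answer: 10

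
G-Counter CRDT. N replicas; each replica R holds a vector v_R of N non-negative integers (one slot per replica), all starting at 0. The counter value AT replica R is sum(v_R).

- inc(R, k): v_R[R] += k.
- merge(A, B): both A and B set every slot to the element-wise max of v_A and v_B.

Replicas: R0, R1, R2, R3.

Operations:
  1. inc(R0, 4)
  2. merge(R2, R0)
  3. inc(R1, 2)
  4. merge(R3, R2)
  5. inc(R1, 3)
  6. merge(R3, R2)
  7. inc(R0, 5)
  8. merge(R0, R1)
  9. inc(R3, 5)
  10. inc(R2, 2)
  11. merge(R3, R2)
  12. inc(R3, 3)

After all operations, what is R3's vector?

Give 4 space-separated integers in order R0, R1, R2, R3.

Answer: 4 0 2 8

Derivation:
Op 1: inc R0 by 4 -> R0=(4,0,0,0) value=4
Op 2: merge R2<->R0 -> R2=(4,0,0,0) R0=(4,0,0,0)
Op 3: inc R1 by 2 -> R1=(0,2,0,0) value=2
Op 4: merge R3<->R2 -> R3=(4,0,0,0) R2=(4,0,0,0)
Op 5: inc R1 by 3 -> R1=(0,5,0,0) value=5
Op 6: merge R3<->R2 -> R3=(4,0,0,0) R2=(4,0,0,0)
Op 7: inc R0 by 5 -> R0=(9,0,0,0) value=9
Op 8: merge R0<->R1 -> R0=(9,5,0,0) R1=(9,5,0,0)
Op 9: inc R3 by 5 -> R3=(4,0,0,5) value=9
Op 10: inc R2 by 2 -> R2=(4,0,2,0) value=6
Op 11: merge R3<->R2 -> R3=(4,0,2,5) R2=(4,0,2,5)
Op 12: inc R3 by 3 -> R3=(4,0,2,8) value=14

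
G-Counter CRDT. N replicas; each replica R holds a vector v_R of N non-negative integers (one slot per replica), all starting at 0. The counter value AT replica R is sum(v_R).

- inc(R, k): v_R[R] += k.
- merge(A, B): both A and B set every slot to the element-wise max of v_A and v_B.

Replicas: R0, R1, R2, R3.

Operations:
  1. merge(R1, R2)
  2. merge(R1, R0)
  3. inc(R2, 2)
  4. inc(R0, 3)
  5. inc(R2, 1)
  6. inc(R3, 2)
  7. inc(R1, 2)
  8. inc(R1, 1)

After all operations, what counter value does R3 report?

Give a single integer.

Answer: 2

Derivation:
Op 1: merge R1<->R2 -> R1=(0,0,0,0) R2=(0,0,0,0)
Op 2: merge R1<->R0 -> R1=(0,0,0,0) R0=(0,0,0,0)
Op 3: inc R2 by 2 -> R2=(0,0,2,0) value=2
Op 4: inc R0 by 3 -> R0=(3,0,0,0) value=3
Op 5: inc R2 by 1 -> R2=(0,0,3,0) value=3
Op 6: inc R3 by 2 -> R3=(0,0,0,2) value=2
Op 7: inc R1 by 2 -> R1=(0,2,0,0) value=2
Op 8: inc R1 by 1 -> R1=(0,3,0,0) value=3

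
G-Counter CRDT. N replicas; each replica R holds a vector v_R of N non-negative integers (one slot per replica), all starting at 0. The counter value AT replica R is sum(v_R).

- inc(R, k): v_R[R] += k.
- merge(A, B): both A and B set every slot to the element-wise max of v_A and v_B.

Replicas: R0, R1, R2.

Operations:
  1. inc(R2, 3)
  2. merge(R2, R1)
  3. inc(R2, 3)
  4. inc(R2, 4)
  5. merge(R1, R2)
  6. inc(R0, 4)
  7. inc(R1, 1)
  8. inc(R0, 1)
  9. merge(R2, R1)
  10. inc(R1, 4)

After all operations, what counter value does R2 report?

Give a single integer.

Op 1: inc R2 by 3 -> R2=(0,0,3) value=3
Op 2: merge R2<->R1 -> R2=(0,0,3) R1=(0,0,3)
Op 3: inc R2 by 3 -> R2=(0,0,6) value=6
Op 4: inc R2 by 4 -> R2=(0,0,10) value=10
Op 5: merge R1<->R2 -> R1=(0,0,10) R2=(0,0,10)
Op 6: inc R0 by 4 -> R0=(4,0,0) value=4
Op 7: inc R1 by 1 -> R1=(0,1,10) value=11
Op 8: inc R0 by 1 -> R0=(5,0,0) value=5
Op 9: merge R2<->R1 -> R2=(0,1,10) R1=(0,1,10)
Op 10: inc R1 by 4 -> R1=(0,5,10) value=15

Answer: 11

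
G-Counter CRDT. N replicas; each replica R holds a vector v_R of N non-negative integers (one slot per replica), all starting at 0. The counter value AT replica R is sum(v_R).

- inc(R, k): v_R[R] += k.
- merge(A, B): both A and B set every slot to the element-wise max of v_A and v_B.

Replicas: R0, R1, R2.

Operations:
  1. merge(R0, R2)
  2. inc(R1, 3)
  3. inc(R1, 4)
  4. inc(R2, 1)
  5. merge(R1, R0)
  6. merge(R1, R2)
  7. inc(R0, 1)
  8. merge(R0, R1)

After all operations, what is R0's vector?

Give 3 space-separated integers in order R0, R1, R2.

Op 1: merge R0<->R2 -> R0=(0,0,0) R2=(0,0,0)
Op 2: inc R1 by 3 -> R1=(0,3,0) value=3
Op 3: inc R1 by 4 -> R1=(0,7,0) value=7
Op 4: inc R2 by 1 -> R2=(0,0,1) value=1
Op 5: merge R1<->R0 -> R1=(0,7,0) R0=(0,7,0)
Op 6: merge R1<->R2 -> R1=(0,7,1) R2=(0,7,1)
Op 7: inc R0 by 1 -> R0=(1,7,0) value=8
Op 8: merge R0<->R1 -> R0=(1,7,1) R1=(1,7,1)

Answer: 1 7 1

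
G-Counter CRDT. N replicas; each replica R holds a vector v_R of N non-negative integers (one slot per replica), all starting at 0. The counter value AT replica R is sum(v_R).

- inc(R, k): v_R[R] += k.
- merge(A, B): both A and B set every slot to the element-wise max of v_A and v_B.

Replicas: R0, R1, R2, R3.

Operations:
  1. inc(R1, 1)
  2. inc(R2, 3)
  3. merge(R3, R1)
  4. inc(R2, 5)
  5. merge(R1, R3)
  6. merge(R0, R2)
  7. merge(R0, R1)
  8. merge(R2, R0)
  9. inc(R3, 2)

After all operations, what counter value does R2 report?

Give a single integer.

Answer: 9

Derivation:
Op 1: inc R1 by 1 -> R1=(0,1,0,0) value=1
Op 2: inc R2 by 3 -> R2=(0,0,3,0) value=3
Op 3: merge R3<->R1 -> R3=(0,1,0,0) R1=(0,1,0,0)
Op 4: inc R2 by 5 -> R2=(0,0,8,0) value=8
Op 5: merge R1<->R3 -> R1=(0,1,0,0) R3=(0,1,0,0)
Op 6: merge R0<->R2 -> R0=(0,0,8,0) R2=(0,0,8,0)
Op 7: merge R0<->R1 -> R0=(0,1,8,0) R1=(0,1,8,0)
Op 8: merge R2<->R0 -> R2=(0,1,8,0) R0=(0,1,8,0)
Op 9: inc R3 by 2 -> R3=(0,1,0,2) value=3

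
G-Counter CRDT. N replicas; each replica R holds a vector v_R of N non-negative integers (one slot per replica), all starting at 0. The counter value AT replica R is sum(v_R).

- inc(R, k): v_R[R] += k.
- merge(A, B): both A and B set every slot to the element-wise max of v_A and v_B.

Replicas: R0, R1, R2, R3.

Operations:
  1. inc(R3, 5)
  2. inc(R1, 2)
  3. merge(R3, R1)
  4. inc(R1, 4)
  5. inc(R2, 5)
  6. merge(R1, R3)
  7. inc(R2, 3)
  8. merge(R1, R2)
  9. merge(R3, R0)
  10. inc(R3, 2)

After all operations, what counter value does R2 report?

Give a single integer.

Op 1: inc R3 by 5 -> R3=(0,0,0,5) value=5
Op 2: inc R1 by 2 -> R1=(0,2,0,0) value=2
Op 3: merge R3<->R1 -> R3=(0,2,0,5) R1=(0,2,0,5)
Op 4: inc R1 by 4 -> R1=(0,6,0,5) value=11
Op 5: inc R2 by 5 -> R2=(0,0,5,0) value=5
Op 6: merge R1<->R3 -> R1=(0,6,0,5) R3=(0,6,0,5)
Op 7: inc R2 by 3 -> R2=(0,0,8,0) value=8
Op 8: merge R1<->R2 -> R1=(0,6,8,5) R2=(0,6,8,5)
Op 9: merge R3<->R0 -> R3=(0,6,0,5) R0=(0,6,0,5)
Op 10: inc R3 by 2 -> R3=(0,6,0,7) value=13

Answer: 19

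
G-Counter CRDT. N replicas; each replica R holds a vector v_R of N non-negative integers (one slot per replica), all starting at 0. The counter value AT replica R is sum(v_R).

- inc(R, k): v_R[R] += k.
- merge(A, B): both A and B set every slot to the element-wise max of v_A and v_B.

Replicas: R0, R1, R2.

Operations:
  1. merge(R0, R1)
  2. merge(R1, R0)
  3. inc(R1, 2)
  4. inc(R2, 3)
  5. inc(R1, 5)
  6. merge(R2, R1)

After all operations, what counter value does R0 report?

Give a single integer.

Op 1: merge R0<->R1 -> R0=(0,0,0) R1=(0,0,0)
Op 2: merge R1<->R0 -> R1=(0,0,0) R0=(0,0,0)
Op 3: inc R1 by 2 -> R1=(0,2,0) value=2
Op 4: inc R2 by 3 -> R2=(0,0,3) value=3
Op 5: inc R1 by 5 -> R1=(0,7,0) value=7
Op 6: merge R2<->R1 -> R2=(0,7,3) R1=(0,7,3)

Answer: 0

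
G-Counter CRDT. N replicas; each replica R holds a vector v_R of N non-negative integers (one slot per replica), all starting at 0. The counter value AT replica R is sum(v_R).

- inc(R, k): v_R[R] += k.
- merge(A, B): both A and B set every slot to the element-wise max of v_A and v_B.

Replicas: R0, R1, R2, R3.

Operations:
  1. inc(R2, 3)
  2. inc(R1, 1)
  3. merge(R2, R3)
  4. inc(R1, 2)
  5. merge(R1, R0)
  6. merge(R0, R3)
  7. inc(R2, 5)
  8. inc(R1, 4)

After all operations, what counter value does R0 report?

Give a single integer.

Answer: 6

Derivation:
Op 1: inc R2 by 3 -> R2=(0,0,3,0) value=3
Op 2: inc R1 by 1 -> R1=(0,1,0,0) value=1
Op 3: merge R2<->R3 -> R2=(0,0,3,0) R3=(0,0,3,0)
Op 4: inc R1 by 2 -> R1=(0,3,0,0) value=3
Op 5: merge R1<->R0 -> R1=(0,3,0,0) R0=(0,3,0,0)
Op 6: merge R0<->R3 -> R0=(0,3,3,0) R3=(0,3,3,0)
Op 7: inc R2 by 5 -> R2=(0,0,8,0) value=8
Op 8: inc R1 by 4 -> R1=(0,7,0,0) value=7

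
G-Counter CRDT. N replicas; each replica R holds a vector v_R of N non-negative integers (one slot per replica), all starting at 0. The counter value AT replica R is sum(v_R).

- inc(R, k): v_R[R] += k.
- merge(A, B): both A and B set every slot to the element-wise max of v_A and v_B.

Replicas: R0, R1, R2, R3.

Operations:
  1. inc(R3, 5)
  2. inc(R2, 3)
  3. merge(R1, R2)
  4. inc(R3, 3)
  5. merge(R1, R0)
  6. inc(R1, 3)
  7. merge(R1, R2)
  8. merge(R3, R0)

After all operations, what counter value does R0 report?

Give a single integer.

Answer: 11

Derivation:
Op 1: inc R3 by 5 -> R3=(0,0,0,5) value=5
Op 2: inc R2 by 3 -> R2=(0,0,3,0) value=3
Op 3: merge R1<->R2 -> R1=(0,0,3,0) R2=(0,0,3,0)
Op 4: inc R3 by 3 -> R3=(0,0,0,8) value=8
Op 5: merge R1<->R0 -> R1=(0,0,3,0) R0=(0,0,3,0)
Op 6: inc R1 by 3 -> R1=(0,3,3,0) value=6
Op 7: merge R1<->R2 -> R1=(0,3,3,0) R2=(0,3,3,0)
Op 8: merge R3<->R0 -> R3=(0,0,3,8) R0=(0,0,3,8)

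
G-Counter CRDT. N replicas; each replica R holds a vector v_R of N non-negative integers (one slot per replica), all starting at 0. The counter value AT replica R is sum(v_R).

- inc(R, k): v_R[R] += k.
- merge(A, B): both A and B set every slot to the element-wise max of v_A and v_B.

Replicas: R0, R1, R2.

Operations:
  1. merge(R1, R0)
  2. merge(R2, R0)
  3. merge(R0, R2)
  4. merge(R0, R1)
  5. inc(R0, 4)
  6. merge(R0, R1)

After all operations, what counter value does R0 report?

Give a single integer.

Op 1: merge R1<->R0 -> R1=(0,0,0) R0=(0,0,0)
Op 2: merge R2<->R0 -> R2=(0,0,0) R0=(0,0,0)
Op 3: merge R0<->R2 -> R0=(0,0,0) R2=(0,0,0)
Op 4: merge R0<->R1 -> R0=(0,0,0) R1=(0,0,0)
Op 5: inc R0 by 4 -> R0=(4,0,0) value=4
Op 6: merge R0<->R1 -> R0=(4,0,0) R1=(4,0,0)

Answer: 4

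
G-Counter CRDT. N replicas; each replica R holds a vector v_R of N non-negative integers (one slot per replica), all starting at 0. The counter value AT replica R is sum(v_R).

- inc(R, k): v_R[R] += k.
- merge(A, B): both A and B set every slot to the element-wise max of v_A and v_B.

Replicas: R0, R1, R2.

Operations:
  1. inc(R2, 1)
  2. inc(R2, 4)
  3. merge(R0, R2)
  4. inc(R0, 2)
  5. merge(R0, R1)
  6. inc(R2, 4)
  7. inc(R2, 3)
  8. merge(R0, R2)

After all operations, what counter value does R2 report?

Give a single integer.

Answer: 14

Derivation:
Op 1: inc R2 by 1 -> R2=(0,0,1) value=1
Op 2: inc R2 by 4 -> R2=(0,0,5) value=5
Op 3: merge R0<->R2 -> R0=(0,0,5) R2=(0,0,5)
Op 4: inc R0 by 2 -> R0=(2,0,5) value=7
Op 5: merge R0<->R1 -> R0=(2,0,5) R1=(2,0,5)
Op 6: inc R2 by 4 -> R2=(0,0,9) value=9
Op 7: inc R2 by 3 -> R2=(0,0,12) value=12
Op 8: merge R0<->R2 -> R0=(2,0,12) R2=(2,0,12)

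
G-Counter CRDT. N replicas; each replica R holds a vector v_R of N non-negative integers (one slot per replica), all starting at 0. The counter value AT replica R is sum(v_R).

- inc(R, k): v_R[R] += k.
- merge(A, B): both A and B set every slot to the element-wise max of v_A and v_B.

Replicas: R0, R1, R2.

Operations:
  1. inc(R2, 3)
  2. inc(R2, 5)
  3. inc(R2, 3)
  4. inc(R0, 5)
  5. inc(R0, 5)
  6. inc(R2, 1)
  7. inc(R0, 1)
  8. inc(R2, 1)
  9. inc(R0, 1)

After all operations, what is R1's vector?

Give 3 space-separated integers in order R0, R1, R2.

Answer: 0 0 0

Derivation:
Op 1: inc R2 by 3 -> R2=(0,0,3) value=3
Op 2: inc R2 by 5 -> R2=(0,0,8) value=8
Op 3: inc R2 by 3 -> R2=(0,0,11) value=11
Op 4: inc R0 by 5 -> R0=(5,0,0) value=5
Op 5: inc R0 by 5 -> R0=(10,0,0) value=10
Op 6: inc R2 by 1 -> R2=(0,0,12) value=12
Op 7: inc R0 by 1 -> R0=(11,0,0) value=11
Op 8: inc R2 by 1 -> R2=(0,0,13) value=13
Op 9: inc R0 by 1 -> R0=(12,0,0) value=12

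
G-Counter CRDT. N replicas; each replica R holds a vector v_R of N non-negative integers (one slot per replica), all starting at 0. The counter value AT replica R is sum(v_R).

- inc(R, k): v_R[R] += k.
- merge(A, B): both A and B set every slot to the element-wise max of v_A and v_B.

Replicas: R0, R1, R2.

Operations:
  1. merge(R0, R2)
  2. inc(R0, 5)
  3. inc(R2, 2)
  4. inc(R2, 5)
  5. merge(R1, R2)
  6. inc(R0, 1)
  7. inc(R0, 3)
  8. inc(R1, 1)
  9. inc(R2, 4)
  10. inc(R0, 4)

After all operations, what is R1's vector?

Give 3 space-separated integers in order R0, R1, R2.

Op 1: merge R0<->R2 -> R0=(0,0,0) R2=(0,0,0)
Op 2: inc R0 by 5 -> R0=(5,0,0) value=5
Op 3: inc R2 by 2 -> R2=(0,0,2) value=2
Op 4: inc R2 by 5 -> R2=(0,0,7) value=7
Op 5: merge R1<->R2 -> R1=(0,0,7) R2=(0,0,7)
Op 6: inc R0 by 1 -> R0=(6,0,0) value=6
Op 7: inc R0 by 3 -> R0=(9,0,0) value=9
Op 8: inc R1 by 1 -> R1=(0,1,7) value=8
Op 9: inc R2 by 4 -> R2=(0,0,11) value=11
Op 10: inc R0 by 4 -> R0=(13,0,0) value=13

Answer: 0 1 7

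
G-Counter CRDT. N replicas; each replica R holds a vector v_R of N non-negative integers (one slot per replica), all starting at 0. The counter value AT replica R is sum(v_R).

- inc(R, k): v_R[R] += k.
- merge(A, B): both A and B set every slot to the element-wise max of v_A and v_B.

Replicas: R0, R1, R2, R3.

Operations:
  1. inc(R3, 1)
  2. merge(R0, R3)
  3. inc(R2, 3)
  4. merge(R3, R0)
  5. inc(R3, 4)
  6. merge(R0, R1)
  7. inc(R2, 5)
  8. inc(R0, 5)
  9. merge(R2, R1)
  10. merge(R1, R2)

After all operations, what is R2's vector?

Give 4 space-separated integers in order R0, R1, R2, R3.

Op 1: inc R3 by 1 -> R3=(0,0,0,1) value=1
Op 2: merge R0<->R3 -> R0=(0,0,0,1) R3=(0,0,0,1)
Op 3: inc R2 by 3 -> R2=(0,0,3,0) value=3
Op 4: merge R3<->R0 -> R3=(0,0,0,1) R0=(0,0,0,1)
Op 5: inc R3 by 4 -> R3=(0,0,0,5) value=5
Op 6: merge R0<->R1 -> R0=(0,0,0,1) R1=(0,0,0,1)
Op 7: inc R2 by 5 -> R2=(0,0,8,0) value=8
Op 8: inc R0 by 5 -> R0=(5,0,0,1) value=6
Op 9: merge R2<->R1 -> R2=(0,0,8,1) R1=(0,0,8,1)
Op 10: merge R1<->R2 -> R1=(0,0,8,1) R2=(0,0,8,1)

Answer: 0 0 8 1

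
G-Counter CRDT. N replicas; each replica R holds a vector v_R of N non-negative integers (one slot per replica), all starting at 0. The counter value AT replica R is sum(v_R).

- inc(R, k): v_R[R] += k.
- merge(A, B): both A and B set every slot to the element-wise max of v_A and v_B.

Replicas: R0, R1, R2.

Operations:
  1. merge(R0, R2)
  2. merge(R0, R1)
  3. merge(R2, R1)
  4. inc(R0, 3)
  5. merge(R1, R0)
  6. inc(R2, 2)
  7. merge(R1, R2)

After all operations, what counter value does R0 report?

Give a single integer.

Answer: 3

Derivation:
Op 1: merge R0<->R2 -> R0=(0,0,0) R2=(0,0,0)
Op 2: merge R0<->R1 -> R0=(0,0,0) R1=(0,0,0)
Op 3: merge R2<->R1 -> R2=(0,0,0) R1=(0,0,0)
Op 4: inc R0 by 3 -> R0=(3,0,0) value=3
Op 5: merge R1<->R0 -> R1=(3,0,0) R0=(3,0,0)
Op 6: inc R2 by 2 -> R2=(0,0,2) value=2
Op 7: merge R1<->R2 -> R1=(3,0,2) R2=(3,0,2)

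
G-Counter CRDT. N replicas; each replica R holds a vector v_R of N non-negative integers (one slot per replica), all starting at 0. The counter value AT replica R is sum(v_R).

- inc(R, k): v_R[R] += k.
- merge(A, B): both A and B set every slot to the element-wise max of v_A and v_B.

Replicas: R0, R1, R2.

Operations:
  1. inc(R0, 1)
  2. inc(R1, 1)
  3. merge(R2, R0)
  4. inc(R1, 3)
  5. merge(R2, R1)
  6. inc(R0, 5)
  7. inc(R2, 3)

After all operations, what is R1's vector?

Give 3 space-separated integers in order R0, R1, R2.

Op 1: inc R0 by 1 -> R0=(1,0,0) value=1
Op 2: inc R1 by 1 -> R1=(0,1,0) value=1
Op 3: merge R2<->R0 -> R2=(1,0,0) R0=(1,0,0)
Op 4: inc R1 by 3 -> R1=(0,4,0) value=4
Op 5: merge R2<->R1 -> R2=(1,4,0) R1=(1,4,0)
Op 6: inc R0 by 5 -> R0=(6,0,0) value=6
Op 7: inc R2 by 3 -> R2=(1,4,3) value=8

Answer: 1 4 0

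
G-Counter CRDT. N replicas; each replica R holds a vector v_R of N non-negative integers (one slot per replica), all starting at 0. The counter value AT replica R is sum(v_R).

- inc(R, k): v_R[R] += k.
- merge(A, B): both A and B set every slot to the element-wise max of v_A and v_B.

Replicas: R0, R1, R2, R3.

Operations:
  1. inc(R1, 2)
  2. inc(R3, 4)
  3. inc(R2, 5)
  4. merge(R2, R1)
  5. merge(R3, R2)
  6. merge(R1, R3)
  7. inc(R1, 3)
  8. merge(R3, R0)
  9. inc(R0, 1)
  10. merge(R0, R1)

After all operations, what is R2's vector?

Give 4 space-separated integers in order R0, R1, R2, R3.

Answer: 0 2 5 4

Derivation:
Op 1: inc R1 by 2 -> R1=(0,2,0,0) value=2
Op 2: inc R3 by 4 -> R3=(0,0,0,4) value=4
Op 3: inc R2 by 5 -> R2=(0,0,5,0) value=5
Op 4: merge R2<->R1 -> R2=(0,2,5,0) R1=(0,2,5,0)
Op 5: merge R3<->R2 -> R3=(0,2,5,4) R2=(0,2,5,4)
Op 6: merge R1<->R3 -> R1=(0,2,5,4) R3=(0,2,5,4)
Op 7: inc R1 by 3 -> R1=(0,5,5,4) value=14
Op 8: merge R3<->R0 -> R3=(0,2,5,4) R0=(0,2,5,4)
Op 9: inc R0 by 1 -> R0=(1,2,5,4) value=12
Op 10: merge R0<->R1 -> R0=(1,5,5,4) R1=(1,5,5,4)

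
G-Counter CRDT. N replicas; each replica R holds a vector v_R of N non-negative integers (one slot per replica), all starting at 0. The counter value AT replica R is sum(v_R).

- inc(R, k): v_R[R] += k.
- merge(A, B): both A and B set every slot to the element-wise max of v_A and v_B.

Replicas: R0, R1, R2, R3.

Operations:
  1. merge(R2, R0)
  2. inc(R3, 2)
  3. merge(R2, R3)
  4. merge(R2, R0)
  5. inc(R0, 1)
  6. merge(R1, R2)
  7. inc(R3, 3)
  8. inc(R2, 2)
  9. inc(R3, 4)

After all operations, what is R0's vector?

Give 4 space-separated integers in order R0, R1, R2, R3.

Op 1: merge R2<->R0 -> R2=(0,0,0,0) R0=(0,0,0,0)
Op 2: inc R3 by 2 -> R3=(0,0,0,2) value=2
Op 3: merge R2<->R3 -> R2=(0,0,0,2) R3=(0,0,0,2)
Op 4: merge R2<->R0 -> R2=(0,0,0,2) R0=(0,0,0,2)
Op 5: inc R0 by 1 -> R0=(1,0,0,2) value=3
Op 6: merge R1<->R2 -> R1=(0,0,0,2) R2=(0,0,0,2)
Op 7: inc R3 by 3 -> R3=(0,0,0,5) value=5
Op 8: inc R2 by 2 -> R2=(0,0,2,2) value=4
Op 9: inc R3 by 4 -> R3=(0,0,0,9) value=9

Answer: 1 0 0 2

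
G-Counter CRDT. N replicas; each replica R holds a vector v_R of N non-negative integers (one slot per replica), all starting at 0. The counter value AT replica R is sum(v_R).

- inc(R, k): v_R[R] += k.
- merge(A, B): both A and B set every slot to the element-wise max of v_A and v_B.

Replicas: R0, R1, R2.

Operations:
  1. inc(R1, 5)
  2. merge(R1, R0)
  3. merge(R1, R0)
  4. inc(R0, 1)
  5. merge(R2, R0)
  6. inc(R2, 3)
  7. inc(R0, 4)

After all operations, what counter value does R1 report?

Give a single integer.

Op 1: inc R1 by 5 -> R1=(0,5,0) value=5
Op 2: merge R1<->R0 -> R1=(0,5,0) R0=(0,5,0)
Op 3: merge R1<->R0 -> R1=(0,5,0) R0=(0,5,0)
Op 4: inc R0 by 1 -> R0=(1,5,0) value=6
Op 5: merge R2<->R0 -> R2=(1,5,0) R0=(1,5,0)
Op 6: inc R2 by 3 -> R2=(1,5,3) value=9
Op 7: inc R0 by 4 -> R0=(5,5,0) value=10

Answer: 5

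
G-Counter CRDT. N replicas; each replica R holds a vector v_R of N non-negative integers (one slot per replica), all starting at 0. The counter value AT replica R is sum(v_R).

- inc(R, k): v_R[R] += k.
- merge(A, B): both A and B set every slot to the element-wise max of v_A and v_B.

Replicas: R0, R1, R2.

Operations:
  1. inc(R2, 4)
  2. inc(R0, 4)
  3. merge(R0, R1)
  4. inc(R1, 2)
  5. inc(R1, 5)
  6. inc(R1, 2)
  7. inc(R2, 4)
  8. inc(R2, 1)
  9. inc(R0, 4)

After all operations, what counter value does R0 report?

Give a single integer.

Op 1: inc R2 by 4 -> R2=(0,0,4) value=4
Op 2: inc R0 by 4 -> R0=(4,0,0) value=4
Op 3: merge R0<->R1 -> R0=(4,0,0) R1=(4,0,0)
Op 4: inc R1 by 2 -> R1=(4,2,0) value=6
Op 5: inc R1 by 5 -> R1=(4,7,0) value=11
Op 6: inc R1 by 2 -> R1=(4,9,0) value=13
Op 7: inc R2 by 4 -> R2=(0,0,8) value=8
Op 8: inc R2 by 1 -> R2=(0,0,9) value=9
Op 9: inc R0 by 4 -> R0=(8,0,0) value=8

Answer: 8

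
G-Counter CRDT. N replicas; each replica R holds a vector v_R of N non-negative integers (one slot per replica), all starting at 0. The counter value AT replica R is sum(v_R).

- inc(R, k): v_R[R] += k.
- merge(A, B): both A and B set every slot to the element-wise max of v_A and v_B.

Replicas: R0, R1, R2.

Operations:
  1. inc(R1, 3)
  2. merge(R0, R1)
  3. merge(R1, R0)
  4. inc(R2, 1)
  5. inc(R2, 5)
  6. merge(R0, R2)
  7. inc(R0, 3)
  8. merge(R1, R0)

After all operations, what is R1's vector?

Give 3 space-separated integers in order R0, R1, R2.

Answer: 3 3 6

Derivation:
Op 1: inc R1 by 3 -> R1=(0,3,0) value=3
Op 2: merge R0<->R1 -> R0=(0,3,0) R1=(0,3,0)
Op 3: merge R1<->R0 -> R1=(0,3,0) R0=(0,3,0)
Op 4: inc R2 by 1 -> R2=(0,0,1) value=1
Op 5: inc R2 by 5 -> R2=(0,0,6) value=6
Op 6: merge R0<->R2 -> R0=(0,3,6) R2=(0,3,6)
Op 7: inc R0 by 3 -> R0=(3,3,6) value=12
Op 8: merge R1<->R0 -> R1=(3,3,6) R0=(3,3,6)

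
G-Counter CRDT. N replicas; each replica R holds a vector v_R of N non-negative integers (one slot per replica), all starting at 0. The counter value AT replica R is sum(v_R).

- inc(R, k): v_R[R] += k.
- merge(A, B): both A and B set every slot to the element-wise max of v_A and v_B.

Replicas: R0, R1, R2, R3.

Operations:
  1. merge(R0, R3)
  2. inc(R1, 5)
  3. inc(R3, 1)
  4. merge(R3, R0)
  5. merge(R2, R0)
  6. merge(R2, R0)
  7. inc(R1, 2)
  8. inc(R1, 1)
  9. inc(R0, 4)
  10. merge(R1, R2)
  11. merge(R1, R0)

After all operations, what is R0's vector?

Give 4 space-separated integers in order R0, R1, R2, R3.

Op 1: merge R0<->R3 -> R0=(0,0,0,0) R3=(0,0,0,0)
Op 2: inc R1 by 5 -> R1=(0,5,0,0) value=5
Op 3: inc R3 by 1 -> R3=(0,0,0,1) value=1
Op 4: merge R3<->R0 -> R3=(0,0,0,1) R0=(0,0,0,1)
Op 5: merge R2<->R0 -> R2=(0,0,0,1) R0=(0,0,0,1)
Op 6: merge R2<->R0 -> R2=(0,0,0,1) R0=(0,0,0,1)
Op 7: inc R1 by 2 -> R1=(0,7,0,0) value=7
Op 8: inc R1 by 1 -> R1=(0,8,0,0) value=8
Op 9: inc R0 by 4 -> R0=(4,0,0,1) value=5
Op 10: merge R1<->R2 -> R1=(0,8,0,1) R2=(0,8,0,1)
Op 11: merge R1<->R0 -> R1=(4,8,0,1) R0=(4,8,0,1)

Answer: 4 8 0 1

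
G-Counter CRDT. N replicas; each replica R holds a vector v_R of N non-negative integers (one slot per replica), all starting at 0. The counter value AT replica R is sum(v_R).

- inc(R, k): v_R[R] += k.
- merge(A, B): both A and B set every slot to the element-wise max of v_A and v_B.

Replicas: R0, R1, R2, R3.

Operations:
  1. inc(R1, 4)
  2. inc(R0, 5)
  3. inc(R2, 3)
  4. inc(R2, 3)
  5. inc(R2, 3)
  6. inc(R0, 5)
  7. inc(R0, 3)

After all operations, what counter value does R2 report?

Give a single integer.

Answer: 9

Derivation:
Op 1: inc R1 by 4 -> R1=(0,4,0,0) value=4
Op 2: inc R0 by 5 -> R0=(5,0,0,0) value=5
Op 3: inc R2 by 3 -> R2=(0,0,3,0) value=3
Op 4: inc R2 by 3 -> R2=(0,0,6,0) value=6
Op 5: inc R2 by 3 -> R2=(0,0,9,0) value=9
Op 6: inc R0 by 5 -> R0=(10,0,0,0) value=10
Op 7: inc R0 by 3 -> R0=(13,0,0,0) value=13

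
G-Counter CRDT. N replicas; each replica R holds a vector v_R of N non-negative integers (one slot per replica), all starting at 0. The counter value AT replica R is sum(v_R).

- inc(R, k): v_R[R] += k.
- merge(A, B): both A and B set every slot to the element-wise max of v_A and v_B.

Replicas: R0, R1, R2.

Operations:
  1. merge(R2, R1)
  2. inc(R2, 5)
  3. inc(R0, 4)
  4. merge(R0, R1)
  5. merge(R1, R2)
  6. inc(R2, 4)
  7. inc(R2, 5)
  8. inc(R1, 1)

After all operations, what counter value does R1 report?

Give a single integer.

Op 1: merge R2<->R1 -> R2=(0,0,0) R1=(0,0,0)
Op 2: inc R2 by 5 -> R2=(0,0,5) value=5
Op 3: inc R0 by 4 -> R0=(4,0,0) value=4
Op 4: merge R0<->R1 -> R0=(4,0,0) R1=(4,0,0)
Op 5: merge R1<->R2 -> R1=(4,0,5) R2=(4,0,5)
Op 6: inc R2 by 4 -> R2=(4,0,9) value=13
Op 7: inc R2 by 5 -> R2=(4,0,14) value=18
Op 8: inc R1 by 1 -> R1=(4,1,5) value=10

Answer: 10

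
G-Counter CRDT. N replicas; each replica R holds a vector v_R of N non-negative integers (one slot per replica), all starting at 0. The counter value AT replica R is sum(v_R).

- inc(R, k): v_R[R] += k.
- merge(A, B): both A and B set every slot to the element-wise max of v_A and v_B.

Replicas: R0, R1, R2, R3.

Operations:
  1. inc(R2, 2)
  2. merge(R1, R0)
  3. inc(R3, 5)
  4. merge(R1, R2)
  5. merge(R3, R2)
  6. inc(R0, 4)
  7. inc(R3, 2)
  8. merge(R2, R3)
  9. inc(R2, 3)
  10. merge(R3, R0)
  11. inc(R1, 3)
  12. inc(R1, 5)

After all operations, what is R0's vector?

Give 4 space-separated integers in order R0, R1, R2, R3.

Answer: 4 0 2 7

Derivation:
Op 1: inc R2 by 2 -> R2=(0,0,2,0) value=2
Op 2: merge R1<->R0 -> R1=(0,0,0,0) R0=(0,0,0,0)
Op 3: inc R3 by 5 -> R3=(0,0,0,5) value=5
Op 4: merge R1<->R2 -> R1=(0,0,2,0) R2=(0,0,2,0)
Op 5: merge R3<->R2 -> R3=(0,0,2,5) R2=(0,0,2,5)
Op 6: inc R0 by 4 -> R0=(4,0,0,0) value=4
Op 7: inc R3 by 2 -> R3=(0,0,2,7) value=9
Op 8: merge R2<->R3 -> R2=(0,0,2,7) R3=(0,0,2,7)
Op 9: inc R2 by 3 -> R2=(0,0,5,7) value=12
Op 10: merge R3<->R0 -> R3=(4,0,2,7) R0=(4,0,2,7)
Op 11: inc R1 by 3 -> R1=(0,3,2,0) value=5
Op 12: inc R1 by 5 -> R1=(0,8,2,0) value=10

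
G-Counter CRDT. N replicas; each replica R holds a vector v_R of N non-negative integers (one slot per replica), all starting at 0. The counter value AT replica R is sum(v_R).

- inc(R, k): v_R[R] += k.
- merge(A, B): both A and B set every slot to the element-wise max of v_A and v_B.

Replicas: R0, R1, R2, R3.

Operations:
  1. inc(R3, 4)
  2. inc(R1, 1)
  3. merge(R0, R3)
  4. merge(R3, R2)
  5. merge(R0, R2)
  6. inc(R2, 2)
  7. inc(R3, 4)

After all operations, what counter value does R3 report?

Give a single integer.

Answer: 8

Derivation:
Op 1: inc R3 by 4 -> R3=(0,0,0,4) value=4
Op 2: inc R1 by 1 -> R1=(0,1,0,0) value=1
Op 3: merge R0<->R3 -> R0=(0,0,0,4) R3=(0,0,0,4)
Op 4: merge R3<->R2 -> R3=(0,0,0,4) R2=(0,0,0,4)
Op 5: merge R0<->R2 -> R0=(0,0,0,4) R2=(0,0,0,4)
Op 6: inc R2 by 2 -> R2=(0,0,2,4) value=6
Op 7: inc R3 by 4 -> R3=(0,0,0,8) value=8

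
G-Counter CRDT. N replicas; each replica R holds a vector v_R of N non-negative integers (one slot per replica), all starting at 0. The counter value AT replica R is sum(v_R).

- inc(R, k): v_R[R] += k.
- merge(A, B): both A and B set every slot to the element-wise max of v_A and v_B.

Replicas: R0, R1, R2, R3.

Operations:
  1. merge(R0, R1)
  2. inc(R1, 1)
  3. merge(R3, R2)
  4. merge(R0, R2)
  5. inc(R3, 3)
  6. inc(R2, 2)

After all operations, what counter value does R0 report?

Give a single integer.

Op 1: merge R0<->R1 -> R0=(0,0,0,0) R1=(0,0,0,0)
Op 2: inc R1 by 1 -> R1=(0,1,0,0) value=1
Op 3: merge R3<->R2 -> R3=(0,0,0,0) R2=(0,0,0,0)
Op 4: merge R0<->R2 -> R0=(0,0,0,0) R2=(0,0,0,0)
Op 5: inc R3 by 3 -> R3=(0,0,0,3) value=3
Op 6: inc R2 by 2 -> R2=(0,0,2,0) value=2

Answer: 0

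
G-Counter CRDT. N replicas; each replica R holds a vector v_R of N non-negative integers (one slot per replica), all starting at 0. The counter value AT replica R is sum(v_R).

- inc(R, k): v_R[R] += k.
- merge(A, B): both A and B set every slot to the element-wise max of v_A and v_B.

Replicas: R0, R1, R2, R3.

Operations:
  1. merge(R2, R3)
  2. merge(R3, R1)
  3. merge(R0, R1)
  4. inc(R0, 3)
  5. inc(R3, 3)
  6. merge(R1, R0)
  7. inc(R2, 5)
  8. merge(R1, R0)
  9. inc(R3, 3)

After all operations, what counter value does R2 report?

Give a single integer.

Answer: 5

Derivation:
Op 1: merge R2<->R3 -> R2=(0,0,0,0) R3=(0,0,0,0)
Op 2: merge R3<->R1 -> R3=(0,0,0,0) R1=(0,0,0,0)
Op 3: merge R0<->R1 -> R0=(0,0,0,0) R1=(0,0,0,0)
Op 4: inc R0 by 3 -> R0=(3,0,0,0) value=3
Op 5: inc R3 by 3 -> R3=(0,0,0,3) value=3
Op 6: merge R1<->R0 -> R1=(3,0,0,0) R0=(3,0,0,0)
Op 7: inc R2 by 5 -> R2=(0,0,5,0) value=5
Op 8: merge R1<->R0 -> R1=(3,0,0,0) R0=(3,0,0,0)
Op 9: inc R3 by 3 -> R3=(0,0,0,6) value=6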